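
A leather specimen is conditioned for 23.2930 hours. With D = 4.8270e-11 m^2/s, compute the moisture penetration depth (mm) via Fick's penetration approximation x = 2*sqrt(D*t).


t = 23.2930 hr * 3600 = 83854.8000 s
D * t = 4.8270e-11 * 83854.8000 = 4.0477e-06
x = 2 * sqrt(D*t) = 2 * sqrt(4.0477e-06) = 0.00402377 m = 4.0238 mm


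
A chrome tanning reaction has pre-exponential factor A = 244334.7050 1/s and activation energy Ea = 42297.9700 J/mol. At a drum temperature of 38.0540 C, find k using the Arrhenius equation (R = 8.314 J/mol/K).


T_K = T_C + 273.15 = 38.0540 + 273.15 = 311.2040 K
exponent = -Ea / (R * T_K) = -42297.9700 / (8.314 * 311.2040) = -16.3480
k = A * exp(exponent) = 244334.7050 * exp(-16.3480) = 0.0194153 1/s


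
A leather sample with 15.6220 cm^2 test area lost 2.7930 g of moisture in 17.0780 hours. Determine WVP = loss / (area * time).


Formula: WVP = loss / (area * time)
Substituting: WVP = 2.7930 / (15.6220 * 17.0780)
Result: 0.0104688 g/(cm^2*hr)


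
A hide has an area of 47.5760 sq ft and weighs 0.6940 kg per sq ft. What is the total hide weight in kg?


Formula: Weight = area * weight_per_sqft
Substituting: Weight = 47.5760 * 0.6940
Result: 33.0177 kg


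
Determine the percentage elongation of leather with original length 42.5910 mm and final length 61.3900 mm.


Formula: Elongation = (Lf - L0) / L0 * 100
Substituting: Elongation = (61.3900 - 42.5910) / 42.5910 * 100
Result: 44.1384 %


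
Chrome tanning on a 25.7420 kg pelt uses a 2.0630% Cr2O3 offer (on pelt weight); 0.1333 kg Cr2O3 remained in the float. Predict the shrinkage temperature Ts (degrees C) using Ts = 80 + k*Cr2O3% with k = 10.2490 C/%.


Offered = pelt * offer_pct / 100 = 25.7420 * 2.0630 / 100 = 0.5311 kg
Uptake = offered - residual = 0.5311 - 0.1333 = 0.3978 kg
Cr2O3% on pelt = uptake / pelt * 100 = 0.3978 / 25.7420 * 100 = 1.5452 %
Ts = 80 + k * Cr2O3% = 80 + 10.2490 * 1.5452 = 95.8364 C


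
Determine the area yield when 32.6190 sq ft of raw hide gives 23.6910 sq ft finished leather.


Formula: Yield = finished / raw * 100
Substituting: Yield = 23.6910 / 32.6190 * 100
Result: 72.6294 %


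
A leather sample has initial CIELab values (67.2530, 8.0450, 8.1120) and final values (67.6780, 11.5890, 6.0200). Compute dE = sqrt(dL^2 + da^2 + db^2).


dL = 0.4250, da = 3.5440, db = -2.0920
dE = sqrt(0.4250^2 + 3.5440^2 + (-2.0920)^2) = 4.1373


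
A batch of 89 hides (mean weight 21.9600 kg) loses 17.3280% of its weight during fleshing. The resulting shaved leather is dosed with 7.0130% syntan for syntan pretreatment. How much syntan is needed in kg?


Total_raw = N * avg_wt = 89 * 21.9600 = 1954.4400 kg
Substrate = Total_raw * (1 - loss/100) = 1954.4400 * (1 - 17.3280/100) = 1615.7746 kg
Syntan = Substrate * pct / 100 = 1615.7746 * 7.0130 / 100 = 113.3143 kg


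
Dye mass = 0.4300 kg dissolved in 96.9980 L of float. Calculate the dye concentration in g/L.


Formula: Conc = dye_mass(kg) / volume(L) * 1000
Substituting: Conc = 0.4300 / 96.9980 * 1000
Result: 4.4331 g/L


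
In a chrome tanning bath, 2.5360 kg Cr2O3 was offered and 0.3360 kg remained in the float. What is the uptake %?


Formula: Uptake = (offered - residual) / offered * 100
Substituting: Uptake = (2.5360 - 0.3360) / 2.5360 * 100
Result: 86.7508 %


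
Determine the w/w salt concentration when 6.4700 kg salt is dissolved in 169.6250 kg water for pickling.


Formula: Conc = salt / (water + salt) * 100
Substituting: Conc = 6.4700 / (169.6250 + 6.4700) * 100
Result: 3.6742 %


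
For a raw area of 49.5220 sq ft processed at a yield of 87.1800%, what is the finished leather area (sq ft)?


Formula: finished = raw * yield / 100
Substituting: finished = 49.5220 * 87.1800 / 100
Result: 43.1733 sq ft


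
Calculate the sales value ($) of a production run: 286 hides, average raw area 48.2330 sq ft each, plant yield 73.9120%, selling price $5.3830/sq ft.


Raw_total = N * avg_area = 286 * 48.2330 = 13794.6380 sq ft
Finished = Raw_total * yield / 100 = 13794.6380 * 73.9120 / 100 = 10195.8928 sq ft
Value = Finished * price = 10195.8928 * 5.3830 = 54884.4911 $


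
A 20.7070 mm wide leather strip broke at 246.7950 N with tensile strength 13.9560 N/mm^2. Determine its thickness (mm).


Formula: t = F / (TS * w)
Substituting: t = 246.7950 / (13.9560 * 20.7070)
Result: 0.8540 mm


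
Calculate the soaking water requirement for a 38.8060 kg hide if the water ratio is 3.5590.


Formula: Water = hide_weight * ratio
Substituting: Water = 38.8060 * 3.5590
Result: 138.1106 kg


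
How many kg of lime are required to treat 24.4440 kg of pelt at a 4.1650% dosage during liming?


Formula: Lime = substrate * pct / 100
Substituting: Lime = 24.4440 * 4.1650 / 100
Result: 1.0181 kg


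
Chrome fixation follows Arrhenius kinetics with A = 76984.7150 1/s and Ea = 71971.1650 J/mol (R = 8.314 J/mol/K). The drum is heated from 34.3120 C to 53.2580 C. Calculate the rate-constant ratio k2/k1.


T1 = 34.3120 + 273.15 = 307.4620 K; T2 = 53.2580 + 273.15 = 326.4080 K
k1 = A * exp(-Ea/(R*T1)) = 76984.7150 * exp(-71971.1650/(8.314*307.4620)) = 4.5583e-08 1/s
k2 = A * exp(-Ea/(R*T2)) = 76984.7150 * exp(-71971.1650/(8.314*326.4080)) = 2.3364e-07 1/s
k2/k1 = 2.3364e-07 / 4.5583e-08 = 5.1255


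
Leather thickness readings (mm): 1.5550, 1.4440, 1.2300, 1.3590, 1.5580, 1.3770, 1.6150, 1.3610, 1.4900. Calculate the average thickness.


Formula: Average = sum / n
Substituting: Average = 12.9890 / 9
Result: 1.4432 mm


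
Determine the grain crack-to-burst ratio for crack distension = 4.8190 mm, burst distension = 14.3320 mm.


Formula: Ratio = crack / burst
Substituting: Ratio = 4.8190 / 14.3320
Result: 0.3362


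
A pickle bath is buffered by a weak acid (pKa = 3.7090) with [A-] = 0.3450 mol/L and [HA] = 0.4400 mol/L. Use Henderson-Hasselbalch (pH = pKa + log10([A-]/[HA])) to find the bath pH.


ratio = [A-] / [HA] = 0.3450 / 0.4400 = 0.7841
log10(ratio) = -0.1056
pH = pKa + log10(ratio) = 3.7090 - 0.1056 = 3.6034


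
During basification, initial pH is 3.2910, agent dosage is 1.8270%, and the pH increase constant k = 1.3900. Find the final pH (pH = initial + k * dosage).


Formula: pH_final = pH_initial + k * base_pct
Substituting: pH_final = 3.2910 + 1.3900 * 1.8270
Result: 5.8305


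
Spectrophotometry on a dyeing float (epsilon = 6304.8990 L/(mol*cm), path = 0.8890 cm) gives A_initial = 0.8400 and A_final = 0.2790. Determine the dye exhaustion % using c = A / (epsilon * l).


c_initial = A_i / (epsilon * l) = 0.8400 / (6304.8990 * 0.8890) = 1.4986e-04 mol/L
c_final = A_f / (epsilon * l) = 0.2790 / (6304.8990 * 0.8890) = 4.9776e-05 mol/L
Exhaustion = (c_initial - c_final) / c_initial * 100 = (1.4986e-04 - 4.9776e-05) / 1.4986e-04 * 100 = 66.7857 %


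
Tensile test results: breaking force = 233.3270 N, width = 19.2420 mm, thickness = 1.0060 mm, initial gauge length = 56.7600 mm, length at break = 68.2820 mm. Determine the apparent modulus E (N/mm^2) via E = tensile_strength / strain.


TS = F / (w * t) = 233.3270 / (19.2420 * 1.0060) = 12.0536 N/mm^2
strain = (Lf - L0) / L0 = (68.2820 - 56.7600) / 56.7600 = 0.2030
E = TS / strain = 12.0536 / 0.2030 = 59.3788 N/mm^2


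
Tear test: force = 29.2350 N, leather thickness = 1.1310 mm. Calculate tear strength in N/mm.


Formula: Tear strength = force / thickness
Substituting: Tear strength = 29.2350 / 1.1310
Result: 25.8488 N/mm


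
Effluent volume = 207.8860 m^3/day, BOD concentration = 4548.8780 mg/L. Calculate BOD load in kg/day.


Formula: BOD_load = volume * conc / 1000
Substituting: BOD_load = 207.8860 * 4548.8780 / 1000
Result: 945.6481 kg/day


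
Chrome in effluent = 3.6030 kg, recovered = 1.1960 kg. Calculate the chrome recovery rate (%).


Formula: Recovery = recovered / input * 100
Substituting: Recovery = 1.1960 / 3.6030 * 100
Result: 33.1946 %


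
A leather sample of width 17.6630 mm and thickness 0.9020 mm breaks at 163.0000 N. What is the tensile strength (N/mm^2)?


Formula: TS = force / (width * thickness)
Substituting: TS = 163.0000 / (17.6630 * 0.9020)
Result: 10.2310 N/mm^2


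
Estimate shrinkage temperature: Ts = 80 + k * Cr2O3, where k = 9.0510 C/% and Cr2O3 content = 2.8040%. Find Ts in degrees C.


Formula: Ts = 80 + k * Cr2O3
Substituting: Ts = 80 + 9.0510 * 2.8040
Result: 105.3790 C


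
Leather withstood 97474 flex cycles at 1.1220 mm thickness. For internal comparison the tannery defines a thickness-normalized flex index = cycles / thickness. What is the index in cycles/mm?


Formula: Index = cycles / thickness
Substituting: Index = 97474 / 1.1220
Result: 86875.2228 cycles/mm


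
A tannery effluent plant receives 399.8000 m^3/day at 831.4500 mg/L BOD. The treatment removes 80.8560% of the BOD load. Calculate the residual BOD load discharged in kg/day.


Load_in = volume * conc / 1000 = 399.8000 * 831.4500 / 1000 = 332.4137 kg/day
Removed = Load_in * eff / 100 = 332.4137 * 80.8560 / 100 = 268.7764 kg/day
Load_out = Load_in - Removed = 332.4137 - 268.7764 = 63.6373 kg/day


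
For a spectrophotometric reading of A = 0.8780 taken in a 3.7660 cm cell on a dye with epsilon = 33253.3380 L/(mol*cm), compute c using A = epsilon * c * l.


Formula: c = A / (epsilon * l)
Substituting: c = 0.8780 / (33253.3380 * 3.7660)
Result: 7.0110e-06 mol/L


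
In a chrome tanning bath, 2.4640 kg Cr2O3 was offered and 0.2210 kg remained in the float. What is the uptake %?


Formula: Uptake = (offered - residual) / offered * 100
Substituting: Uptake = (2.4640 - 0.2210) / 2.4640 * 100
Result: 91.0308 %


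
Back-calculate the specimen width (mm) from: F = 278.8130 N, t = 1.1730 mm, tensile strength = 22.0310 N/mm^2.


Formula: w = F / (TS * t)
Substituting: w = 278.8130 / (22.0310 * 1.1730)
Result: 10.7890 mm


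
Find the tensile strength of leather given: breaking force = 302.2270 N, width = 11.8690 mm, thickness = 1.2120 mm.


Formula: TS = force / (width * thickness)
Substituting: TS = 302.2270 / (11.8690 * 1.2120)
Result: 21.0095 N/mm^2


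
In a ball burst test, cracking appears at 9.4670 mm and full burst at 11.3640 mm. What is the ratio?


Formula: Ratio = crack / burst
Substituting: Ratio = 9.4670 / 11.3640
Result: 0.8331


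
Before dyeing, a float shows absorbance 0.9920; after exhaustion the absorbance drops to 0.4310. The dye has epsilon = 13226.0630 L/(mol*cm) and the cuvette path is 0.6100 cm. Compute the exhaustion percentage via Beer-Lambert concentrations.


c_initial = A_i / (epsilon * l) = 0.9920 / (13226.0630 * 0.6100) = 1.2296e-04 mol/L
c_final = A_f / (epsilon * l) = 0.4310 / (13226.0630 * 0.6100) = 5.3422e-05 mol/L
Exhaustion = (c_initial - c_final) / c_initial * 100 = (1.2296e-04 - 5.3422e-05) / 1.2296e-04 * 100 = 56.5524 %


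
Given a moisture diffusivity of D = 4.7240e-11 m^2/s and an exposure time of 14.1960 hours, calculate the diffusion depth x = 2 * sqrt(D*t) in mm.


t = 14.1960 hr * 3600 = 51105.6000 s
D * t = 4.7240e-11 * 51105.6000 = 2.4142e-06
x = 2 * sqrt(D*t) = 2 * sqrt(2.4142e-06) = 0.00310756 m = 3.1076 mm


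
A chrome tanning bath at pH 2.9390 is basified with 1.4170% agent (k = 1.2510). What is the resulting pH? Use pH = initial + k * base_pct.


Formula: pH_final = pH_initial + k * base_pct
Substituting: pH_final = 2.9390 + 1.2510 * 1.4170
Result: 4.7117


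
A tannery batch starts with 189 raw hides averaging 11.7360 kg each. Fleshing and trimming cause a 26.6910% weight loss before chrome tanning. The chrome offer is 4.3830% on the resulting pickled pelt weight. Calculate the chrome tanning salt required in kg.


Total_raw = N * avg_wt = 189 * 11.7360 = 2218.1040 kg
Substrate = Total_raw * (1 - loss/100) = 2218.1040 * (1 - 26.6910/100) = 1626.0699 kg
Chrome = Substrate * pct / 100 = 1626.0699 * 4.3830 / 100 = 71.2706 kg


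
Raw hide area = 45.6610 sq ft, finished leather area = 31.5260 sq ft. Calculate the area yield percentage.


Formula: Yield = finished / raw * 100
Substituting: Yield = 31.5260 / 45.6610 * 100
Result: 69.0436 %


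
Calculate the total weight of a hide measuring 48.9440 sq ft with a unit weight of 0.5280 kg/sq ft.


Formula: Weight = area * weight_per_sqft
Substituting: Weight = 48.9440 * 0.5280
Result: 25.8424 kg


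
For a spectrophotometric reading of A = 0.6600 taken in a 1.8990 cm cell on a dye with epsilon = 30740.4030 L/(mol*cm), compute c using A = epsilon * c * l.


Formula: c = A / (epsilon * l)
Substituting: c = 0.6600 / (30740.4030 * 1.8990)
Result: 1.1306e-05 mol/L


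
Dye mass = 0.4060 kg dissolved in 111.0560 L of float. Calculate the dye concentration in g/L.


Formula: Conc = dye_mass(kg) / volume(L) * 1000
Substituting: Conc = 0.4060 / 111.0560 * 1000
Result: 3.6558 g/L


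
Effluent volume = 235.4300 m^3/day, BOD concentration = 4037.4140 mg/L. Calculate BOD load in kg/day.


Formula: BOD_load = volume * conc / 1000
Substituting: BOD_load = 235.4300 * 4037.4140 / 1000
Result: 950.5284 kg/day


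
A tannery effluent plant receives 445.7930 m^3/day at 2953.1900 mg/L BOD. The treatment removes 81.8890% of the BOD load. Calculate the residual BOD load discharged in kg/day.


Load_in = volume * conc / 1000 = 445.7930 * 2953.1900 / 1000 = 1316.5114 kg/day
Removed = Load_in * eff / 100 = 1316.5114 * 81.8890 / 100 = 1078.0780 kg/day
Load_out = Load_in - Removed = 1316.5114 - 1078.0780 = 238.4334 kg/day


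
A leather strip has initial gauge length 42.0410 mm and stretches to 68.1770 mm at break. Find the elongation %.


Formula: Elongation = (Lf - L0) / L0 * 100
Substituting: Elongation = (68.1770 - 42.0410) / 42.0410 * 100
Result: 62.1679 %


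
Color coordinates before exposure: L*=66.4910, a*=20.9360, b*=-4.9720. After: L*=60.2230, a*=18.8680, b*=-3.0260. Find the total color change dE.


dL = -6.2680, da = -2.0680, db = 1.9460
dE = sqrt((-6.2680)^2 + (-2.0680)^2 + 1.9460^2) = 6.8812


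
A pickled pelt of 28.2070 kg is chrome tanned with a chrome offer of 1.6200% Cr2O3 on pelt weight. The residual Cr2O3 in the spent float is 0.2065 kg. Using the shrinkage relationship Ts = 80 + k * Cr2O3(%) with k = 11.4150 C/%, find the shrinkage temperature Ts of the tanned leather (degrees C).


Offered = pelt * offer_pct / 100 = 28.2070 * 1.6200 / 100 = 0.4570 kg
Uptake = offered - residual = 0.4570 - 0.2065 = 0.2505 kg
Cr2O3% on pelt = uptake / pelt * 100 = 0.2505 / 28.2070 * 100 = 0.8879 %
Ts = 80 + k * Cr2O3% = 80 + 11.4150 * 0.8879 = 90.1355 C


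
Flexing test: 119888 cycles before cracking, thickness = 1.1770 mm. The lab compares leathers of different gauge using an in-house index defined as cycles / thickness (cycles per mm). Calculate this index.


Formula: Index = cycles / thickness
Substituting: Index = 119888 / 1.1770
Result: 101858.9635 cycles/mm


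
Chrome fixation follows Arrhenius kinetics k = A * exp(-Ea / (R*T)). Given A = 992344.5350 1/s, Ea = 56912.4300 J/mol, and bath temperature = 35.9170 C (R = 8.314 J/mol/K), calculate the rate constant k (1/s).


T_K = T_C + 273.15 = 35.9170 + 273.15 = 309.0670 K
exponent = -Ea / (R * T_K) = -56912.4300 / (8.314 * 309.0670) = -22.1485
k = A * exp(exponent) = 992344.5350 * exp(-22.1485) = 2.3861e-04 1/s


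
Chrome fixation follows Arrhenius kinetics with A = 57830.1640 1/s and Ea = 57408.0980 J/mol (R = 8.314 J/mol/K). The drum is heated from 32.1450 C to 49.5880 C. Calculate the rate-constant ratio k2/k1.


T1 = 32.1450 + 273.15 = 305.2950 K; T2 = 49.5880 + 273.15 = 322.7380 K
k1 = A * exp(-Ea/(R*T1)) = 57830.1640 * exp(-57408.0980/(8.314*305.2950)) = 8.7001e-06 1/s
k2 = A * exp(-Ea/(R*T2)) = 57830.1640 * exp(-57408.0980/(8.314*322.7380)) = 2.9540e-05 1/s
k2/k1 = 2.9540e-05 / 8.7001e-06 = 3.3953


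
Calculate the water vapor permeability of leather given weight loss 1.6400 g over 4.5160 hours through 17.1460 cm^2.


Formula: WVP = loss / (area * time)
Substituting: WVP = 1.6400 / (17.1460 * 4.5160)
Result: 0.0211801 g/(cm^2*hr)


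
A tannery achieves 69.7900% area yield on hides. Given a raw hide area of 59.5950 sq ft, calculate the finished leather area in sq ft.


Formula: finished = raw * yield / 100
Substituting: finished = 59.5950 * 69.7900 / 100
Result: 41.5914 sq ft


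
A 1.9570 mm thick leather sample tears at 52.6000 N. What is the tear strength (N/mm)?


Formula: Tear strength = force / thickness
Substituting: Tear strength = 52.6000 / 1.9570
Result: 26.8779 N/mm


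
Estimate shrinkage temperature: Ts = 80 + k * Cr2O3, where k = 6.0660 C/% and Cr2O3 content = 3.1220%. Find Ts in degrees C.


Formula: Ts = 80 + k * Cr2O3
Substituting: Ts = 80 + 6.0660 * 3.1220
Result: 98.9381 C


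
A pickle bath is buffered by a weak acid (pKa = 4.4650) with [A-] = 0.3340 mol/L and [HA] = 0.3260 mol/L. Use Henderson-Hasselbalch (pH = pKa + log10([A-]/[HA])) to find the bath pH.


ratio = [A-] / [HA] = 0.3340 / 0.3260 = 1.0245
log10(ratio) = 0.0105289
pH = pKa + log10(ratio) = 4.4650 + 0.0105289 = 4.4755


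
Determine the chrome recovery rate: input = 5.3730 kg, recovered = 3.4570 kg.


Formula: Recovery = recovered / input * 100
Substituting: Recovery = 3.4570 / 5.3730 * 100
Result: 64.3402 %


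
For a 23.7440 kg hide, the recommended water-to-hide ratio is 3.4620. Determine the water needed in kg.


Formula: Water = hide_weight * ratio
Substituting: Water = 23.7440 * 3.4620
Result: 82.2017 kg


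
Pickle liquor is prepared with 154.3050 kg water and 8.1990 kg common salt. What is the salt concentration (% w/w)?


Formula: Conc = salt / (water + salt) * 100
Substituting: Conc = 8.1990 / (154.3050 + 8.1990) * 100
Result: 5.0454 %


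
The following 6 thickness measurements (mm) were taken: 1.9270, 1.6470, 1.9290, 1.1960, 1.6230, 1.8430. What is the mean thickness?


Formula: Average = sum / n
Substituting: Average = 10.1650 / 6
Result: 1.6942 mm


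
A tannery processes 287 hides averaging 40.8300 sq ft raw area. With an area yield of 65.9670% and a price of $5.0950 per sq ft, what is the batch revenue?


Raw_total = N * avg_area = 287 * 40.8300 = 11718.2100 sq ft
Finished = Raw_total * yield / 100 = 11718.2100 * 65.9670 / 100 = 7730.1516 sq ft
Value = Finished * price = 7730.1516 * 5.0950 = 39385.1224 $


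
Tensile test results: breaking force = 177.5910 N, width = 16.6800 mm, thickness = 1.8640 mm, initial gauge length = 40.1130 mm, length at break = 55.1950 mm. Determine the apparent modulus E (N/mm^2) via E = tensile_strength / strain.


TS = F / (w * t) = 177.5910 / (16.6800 * 1.8640) = 5.7119 N/mm^2
strain = (Lf - L0) / L0 = (55.1950 - 40.1130) / 40.1130 = 0.3760
E = TS / strain = 5.7119 / 0.3760 = 15.1917 N/mm^2


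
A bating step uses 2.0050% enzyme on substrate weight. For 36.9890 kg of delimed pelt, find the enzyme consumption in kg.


Formula: Enzyme = substrate * pct / 100
Substituting: Enzyme = 36.9890 * 2.0050 / 100
Result: 0.7416 kg


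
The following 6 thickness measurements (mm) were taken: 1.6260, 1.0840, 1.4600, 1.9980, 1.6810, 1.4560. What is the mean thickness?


Formula: Average = sum / n
Substituting: Average = 9.3050 / 6
Result: 1.5508 mm


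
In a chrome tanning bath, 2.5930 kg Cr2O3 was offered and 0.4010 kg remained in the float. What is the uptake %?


Formula: Uptake = (offered - residual) / offered * 100
Substituting: Uptake = (2.5930 - 0.4010) / 2.5930 * 100
Result: 84.5353 %


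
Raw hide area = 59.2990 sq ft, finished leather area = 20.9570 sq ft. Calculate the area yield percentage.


Formula: Yield = finished / raw * 100
Substituting: Yield = 20.9570 / 59.2990 * 100
Result: 35.3412 %


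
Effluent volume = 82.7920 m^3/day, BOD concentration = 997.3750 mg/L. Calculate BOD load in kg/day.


Formula: BOD_load = volume * conc / 1000
Substituting: BOD_load = 82.7920 * 997.3750 / 1000
Result: 82.5747 kg/day


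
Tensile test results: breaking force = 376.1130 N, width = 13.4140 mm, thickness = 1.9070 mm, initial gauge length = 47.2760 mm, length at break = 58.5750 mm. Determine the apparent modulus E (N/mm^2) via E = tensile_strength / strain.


TS = F / (w * t) = 376.1130 / (13.4140 * 1.9070) = 14.7031 N/mm^2
strain = (Lf - L0) / L0 = (58.5750 - 47.2760) / 47.2760 = 0.2390
E = TS / strain = 14.7031 / 0.2390 = 61.5191 N/mm^2


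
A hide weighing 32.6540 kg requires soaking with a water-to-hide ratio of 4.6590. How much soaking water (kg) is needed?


Formula: Water = hide_weight * ratio
Substituting: Water = 32.6540 * 4.6590
Result: 152.1350 kg


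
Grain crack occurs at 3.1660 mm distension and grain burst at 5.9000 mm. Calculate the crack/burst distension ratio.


Formula: Ratio = crack / burst
Substituting: Ratio = 3.1660 / 5.9000
Result: 0.5366


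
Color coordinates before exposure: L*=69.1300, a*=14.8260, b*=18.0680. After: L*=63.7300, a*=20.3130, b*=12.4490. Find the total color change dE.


dL = -5.4000, da = 5.4870, db = -5.6190
dE = sqrt((-5.4000)^2 + 5.4870^2 + (-5.6190)^2) = 9.5310


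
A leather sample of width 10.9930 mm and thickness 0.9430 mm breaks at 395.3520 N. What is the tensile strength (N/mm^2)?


Formula: TS = force / (width * thickness)
Substituting: TS = 395.3520 / (10.9930 * 0.9430)
Result: 38.1378 N/mm^2


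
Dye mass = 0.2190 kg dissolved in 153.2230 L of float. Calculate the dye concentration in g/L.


Formula: Conc = dye_mass(kg) / volume(L) * 1000
Substituting: Conc = 0.2190 / 153.2230 * 1000
Result: 1.4293 g/L


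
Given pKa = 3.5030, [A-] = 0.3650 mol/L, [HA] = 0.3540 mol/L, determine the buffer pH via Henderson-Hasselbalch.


ratio = [A-] / [HA] = 0.3650 / 0.3540 = 1.0311
log10(ratio) = 0.0132896
pH = pKa + log10(ratio) = 3.5030 + 0.0132896 = 3.5163


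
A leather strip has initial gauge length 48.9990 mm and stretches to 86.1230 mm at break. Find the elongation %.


Formula: Elongation = (Lf - L0) / L0 * 100
Substituting: Elongation = (86.1230 - 48.9990) / 48.9990 * 100
Result: 75.7648 %


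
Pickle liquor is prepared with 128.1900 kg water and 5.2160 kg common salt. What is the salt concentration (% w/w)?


Formula: Conc = salt / (water + salt) * 100
Substituting: Conc = 5.2160 / (128.1900 + 5.2160) * 100
Result: 3.9099 %


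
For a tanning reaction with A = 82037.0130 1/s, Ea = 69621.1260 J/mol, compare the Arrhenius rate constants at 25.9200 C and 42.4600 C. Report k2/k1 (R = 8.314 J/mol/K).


T1 = 25.9200 + 273.15 = 299.0700 K; T2 = 42.4600 + 273.15 = 315.6100 K
k1 = A * exp(-Ea/(R*T1)) = 82037.0130 * exp(-69621.1260/(8.314*299.0700)) = 5.6723e-08 1/s
k2 = A * exp(-Ea/(R*T2)) = 82037.0130 * exp(-69621.1260/(8.314*315.6100)) = 2.4606e-07 1/s
k2/k1 = 2.4606e-07 / 5.6723e-08 = 4.3379


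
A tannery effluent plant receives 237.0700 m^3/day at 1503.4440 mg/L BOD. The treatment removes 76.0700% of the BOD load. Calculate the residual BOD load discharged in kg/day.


Load_in = volume * conc / 1000 = 237.0700 * 1503.4440 / 1000 = 356.4215 kg/day
Removed = Load_in * eff / 100 = 356.4215 * 76.0700 / 100 = 271.1298 kg/day
Load_out = Load_in - Removed = 356.4215 - 271.1298 = 85.2917 kg/day


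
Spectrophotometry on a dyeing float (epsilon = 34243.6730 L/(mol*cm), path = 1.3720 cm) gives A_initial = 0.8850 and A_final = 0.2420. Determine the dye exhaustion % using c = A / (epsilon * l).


c_initial = A_i / (epsilon * l) = 0.8850 / (34243.6730 * 1.3720) = 1.8837e-05 mol/L
c_final = A_f / (epsilon * l) = 0.2420 / (34243.6730 * 1.3720) = 5.1509e-06 mol/L
Exhaustion = (c_initial - c_final) / c_initial * 100 = (1.8837e-05 - 5.1509e-06) / 1.8837e-05 * 100 = 72.6554 %


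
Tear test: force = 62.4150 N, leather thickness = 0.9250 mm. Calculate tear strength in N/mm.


Formula: Tear strength = force / thickness
Substituting: Tear strength = 62.4150 / 0.9250
Result: 67.4757 N/mm


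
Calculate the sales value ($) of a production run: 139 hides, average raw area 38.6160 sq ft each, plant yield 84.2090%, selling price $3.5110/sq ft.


Raw_total = N * avg_area = 139 * 38.6160 = 5367.6240 sq ft
Finished = Raw_total * yield / 100 = 5367.6240 * 84.2090 / 100 = 4520.0225 sq ft
Value = Finished * price = 4520.0225 * 3.5110 = 15869.7990 $


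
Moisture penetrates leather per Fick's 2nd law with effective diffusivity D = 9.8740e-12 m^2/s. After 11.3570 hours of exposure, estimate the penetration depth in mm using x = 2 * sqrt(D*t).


t = 11.3570 hr * 3600 = 40885.2000 s
D * t = 9.8740e-12 * 40885.2000 = 4.0370e-07
x = 2 * sqrt(D*t) = 2 * sqrt(4.0370e-07) = 0.00127075 m = 1.2707 mm


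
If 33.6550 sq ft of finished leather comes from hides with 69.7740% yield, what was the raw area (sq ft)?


Formula: raw = finished * 100 / yield
Substituting: raw = 33.6550 * 100 / 69.7740
Result: 48.2343 sq ft


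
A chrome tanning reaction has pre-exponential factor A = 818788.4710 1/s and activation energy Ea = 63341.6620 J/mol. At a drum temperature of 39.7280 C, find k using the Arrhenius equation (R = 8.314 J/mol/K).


T_K = T_C + 273.15 = 39.7280 + 273.15 = 312.8780 K
exponent = -Ea / (R * T_K) = -63341.6620 / (8.314 * 312.8780) = -24.3503
k = A * exp(exponent) = 818788.4710 * exp(-24.3503) = 2.1776e-05 1/s


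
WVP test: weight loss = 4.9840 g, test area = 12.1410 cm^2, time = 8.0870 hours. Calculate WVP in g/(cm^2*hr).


Formula: WVP = loss / (area * time)
Substituting: WVP = 4.9840 / (12.1410 * 8.0870)
Result: 0.0507617 g/(cm^2*hr)


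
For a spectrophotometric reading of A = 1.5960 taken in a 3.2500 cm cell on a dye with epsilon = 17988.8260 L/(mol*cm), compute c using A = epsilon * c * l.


Formula: c = A / (epsilon * l)
Substituting: c = 1.5960 / (17988.8260 * 3.2500)
Result: 2.7299e-05 mol/L


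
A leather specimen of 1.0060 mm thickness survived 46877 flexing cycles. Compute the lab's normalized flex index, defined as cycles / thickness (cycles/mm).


Formula: Index = cycles / thickness
Substituting: Index = 46877 / 1.0060
Result: 46597.4155 cycles/mm


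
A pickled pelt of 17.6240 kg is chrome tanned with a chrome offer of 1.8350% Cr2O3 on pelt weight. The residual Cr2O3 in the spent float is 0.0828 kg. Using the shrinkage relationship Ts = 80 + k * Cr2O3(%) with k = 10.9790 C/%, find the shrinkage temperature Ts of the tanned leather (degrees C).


Offered = pelt * offer_pct / 100 = 17.6240 * 1.8350 / 100 = 0.3234 kg
Uptake = offered - residual = 0.3234 - 0.0828 = 0.2406 kg
Cr2O3% on pelt = uptake / pelt * 100 = 0.2406 / 17.6240 * 100 = 1.3652 %
Ts = 80 + k * Cr2O3% = 80 + 10.9790 * 1.3652 = 94.9884 C


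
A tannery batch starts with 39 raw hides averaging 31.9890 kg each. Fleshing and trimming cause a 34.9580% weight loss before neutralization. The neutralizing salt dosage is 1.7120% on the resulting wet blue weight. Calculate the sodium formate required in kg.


Total_raw = N * avg_wt = 39 * 31.9890 = 1247.5710 kg
Substrate = Total_raw * (1 - loss/100) = 1247.5710 * (1 - 34.9580/100) = 811.4451 kg
Neutralizer = Substrate * pct / 100 = 811.4451 * 1.7120 / 100 = 13.8919 kg


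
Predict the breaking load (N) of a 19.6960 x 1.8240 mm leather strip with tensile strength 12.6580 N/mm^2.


Formula: F = TS * w * t
Substituting: F = 12.6580 * 19.6960 * 1.8240
Result: 454.7450 N


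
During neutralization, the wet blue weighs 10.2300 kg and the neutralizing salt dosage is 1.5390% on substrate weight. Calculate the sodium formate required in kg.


Formula: Neutralizer = substrate * pct / 100
Substituting: Neutralizer = 10.2300 * 1.5390 / 100
Result: 0.1574 kg


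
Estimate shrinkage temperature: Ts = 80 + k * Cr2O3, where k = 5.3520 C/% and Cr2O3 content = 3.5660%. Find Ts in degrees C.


Formula: Ts = 80 + k * Cr2O3
Substituting: Ts = 80 + 5.3520 * 3.5660
Result: 99.0852 C


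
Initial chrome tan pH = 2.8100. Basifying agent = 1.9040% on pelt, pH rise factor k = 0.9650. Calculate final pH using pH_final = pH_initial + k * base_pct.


Formula: pH_final = pH_initial + k * base_pct
Substituting: pH_final = 2.8100 + 0.9650 * 1.9040
Result: 4.6474


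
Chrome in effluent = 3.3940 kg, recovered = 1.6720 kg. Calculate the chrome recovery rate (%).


Formula: Recovery = recovered / input * 100
Substituting: Recovery = 1.6720 / 3.3940 * 100
Result: 49.2634 %


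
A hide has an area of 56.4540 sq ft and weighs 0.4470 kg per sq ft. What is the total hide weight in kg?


Formula: Weight = area * weight_per_sqft
Substituting: Weight = 56.4540 * 0.4470
Result: 25.2349 kg


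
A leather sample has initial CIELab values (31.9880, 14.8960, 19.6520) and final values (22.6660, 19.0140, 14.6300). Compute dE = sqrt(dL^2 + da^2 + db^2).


dL = -9.3220, da = 4.1180, db = -5.0220
dE = sqrt((-9.3220)^2 + 4.1180^2 + (-5.0220)^2) = 11.3613


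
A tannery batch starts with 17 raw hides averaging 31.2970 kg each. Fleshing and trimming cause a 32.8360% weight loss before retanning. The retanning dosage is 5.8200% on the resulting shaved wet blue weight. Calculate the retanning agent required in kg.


Total_raw = N * avg_wt = 17 * 31.2970 = 532.0490 kg
Substrate = Total_raw * (1 - loss/100) = 532.0490 * (1 - 32.8360/100) = 357.3454 kg
Retan = Substrate * pct / 100 = 357.3454 * 5.8200 / 100 = 20.7975 kg


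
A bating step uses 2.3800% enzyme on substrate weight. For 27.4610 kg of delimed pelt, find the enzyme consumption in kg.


Formula: Enzyme = substrate * pct / 100
Substituting: Enzyme = 27.4610 * 2.3800 / 100
Result: 0.6536 kg


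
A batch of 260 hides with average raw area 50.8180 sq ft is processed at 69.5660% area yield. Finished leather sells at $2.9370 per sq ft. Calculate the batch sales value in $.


Raw_total = N * avg_area = 260 * 50.8180 = 13212.6800 sq ft
Finished = Raw_total * yield / 100 = 13212.6800 * 69.5660 / 100 = 9191.5330 sq ft
Value = Finished * price = 9191.5330 * 2.9370 = 26995.5323 $


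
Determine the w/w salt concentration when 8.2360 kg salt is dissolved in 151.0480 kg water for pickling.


Formula: Conc = salt / (water + salt) * 100
Substituting: Conc = 8.2360 / (151.0480 + 8.2360) * 100
Result: 5.1706 %


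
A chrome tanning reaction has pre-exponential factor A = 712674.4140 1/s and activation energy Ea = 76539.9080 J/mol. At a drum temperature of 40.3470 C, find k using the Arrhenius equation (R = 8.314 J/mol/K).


T_K = T_C + 273.15 = 40.3470 + 273.15 = 313.4970 K
exponent = -Ea / (R * T_K) = -76539.9080 / (8.314 * 313.4970) = -29.3660
k = A * exp(exponent) = 712674.4140 * exp(-29.3660) = 1.2572e-07 1/s


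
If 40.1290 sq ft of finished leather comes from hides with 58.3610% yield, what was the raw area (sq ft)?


Formula: raw = finished * 100 / yield
Substituting: raw = 40.1290 * 100 / 58.3610
Result: 68.7600 sq ft


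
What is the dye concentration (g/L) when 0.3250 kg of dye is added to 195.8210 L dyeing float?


Formula: Conc = dye_mass(kg) / volume(L) * 1000
Substituting: Conc = 0.3250 / 195.8210 * 1000
Result: 1.6597 g/L


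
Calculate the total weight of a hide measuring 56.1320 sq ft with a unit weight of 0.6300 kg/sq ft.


Formula: Weight = area * weight_per_sqft
Substituting: Weight = 56.1320 * 0.6300
Result: 35.3632 kg


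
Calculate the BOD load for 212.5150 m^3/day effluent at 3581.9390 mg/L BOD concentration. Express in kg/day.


Formula: BOD_load = volume * conc / 1000
Substituting: BOD_load = 212.5150 * 3581.9390 / 1000
Result: 761.2158 kg/day


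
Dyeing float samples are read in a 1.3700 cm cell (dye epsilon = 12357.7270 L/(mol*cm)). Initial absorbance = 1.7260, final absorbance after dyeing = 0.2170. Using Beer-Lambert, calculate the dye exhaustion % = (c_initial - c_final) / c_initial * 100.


c_initial = A_i / (epsilon * l) = 1.7260 / (12357.7270 * 1.3700) = 1.0195e-04 mol/L
c_final = A_f / (epsilon * l) = 0.2170 / (12357.7270 * 1.3700) = 1.2817e-05 mol/L
Exhaustion = (c_initial - c_final) / c_initial * 100 = (1.0195e-04 - 1.2817e-05) / 1.0195e-04 * 100 = 87.4276 %


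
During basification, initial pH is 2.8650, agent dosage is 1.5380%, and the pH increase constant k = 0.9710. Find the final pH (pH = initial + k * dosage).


Formula: pH_final = pH_initial + k * base_pct
Substituting: pH_final = 2.8650 + 0.9710 * 1.5380
Result: 4.3584


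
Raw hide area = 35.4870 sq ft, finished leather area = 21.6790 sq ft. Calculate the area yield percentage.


Formula: Yield = finished / raw * 100
Substituting: Yield = 21.6790 / 35.4870 * 100
Result: 61.0900 %


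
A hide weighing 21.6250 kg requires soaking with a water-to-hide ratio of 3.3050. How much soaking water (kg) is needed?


Formula: Water = hide_weight * ratio
Substituting: Water = 21.6250 * 3.3050
Result: 71.4706 kg


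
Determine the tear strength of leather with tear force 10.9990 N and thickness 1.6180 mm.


Formula: Tear strength = force / thickness
Substituting: Tear strength = 10.9990 / 1.6180
Result: 6.7979 N/mm


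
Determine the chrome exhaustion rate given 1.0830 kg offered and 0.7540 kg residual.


Formula: Uptake = (offered - residual) / offered * 100
Substituting: Uptake = (1.0830 - 0.7540) / 1.0830 * 100
Result: 30.3786 %


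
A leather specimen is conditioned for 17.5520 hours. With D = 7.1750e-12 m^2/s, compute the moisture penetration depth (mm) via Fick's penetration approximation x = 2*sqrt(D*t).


t = 17.5520 hr * 3600 = 63187.2000 s
D * t = 7.1750e-12 * 63187.2000 = 4.5337e-07
x = 2 * sqrt(D*t) = 2 * sqrt(4.5337e-07) = 0.00134665 m = 1.3467 mm


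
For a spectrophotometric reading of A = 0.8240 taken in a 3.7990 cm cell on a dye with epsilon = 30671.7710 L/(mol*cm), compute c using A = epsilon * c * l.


Formula: c = A / (epsilon * l)
Substituting: c = 0.8240 / (30671.7710 * 3.7990)
Result: 7.0716e-06 mol/L


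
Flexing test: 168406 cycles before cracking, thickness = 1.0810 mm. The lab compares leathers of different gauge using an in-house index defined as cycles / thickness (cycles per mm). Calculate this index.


Formula: Index = cycles / thickness
Substituting: Index = 168406 / 1.0810
Result: 155787.2340 cycles/mm


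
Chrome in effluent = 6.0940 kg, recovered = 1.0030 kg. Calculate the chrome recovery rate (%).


Formula: Recovery = recovered / input * 100
Substituting: Recovery = 1.0030 / 6.0940 * 100
Result: 16.4588 %


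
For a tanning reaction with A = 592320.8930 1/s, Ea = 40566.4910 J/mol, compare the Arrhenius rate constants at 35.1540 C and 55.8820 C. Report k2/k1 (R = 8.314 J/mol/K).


T1 = 35.1540 + 273.15 = 308.3040 K; T2 = 55.8820 + 273.15 = 329.0320 K
k1 = A * exp(-Ea/(R*T1)) = 592320.8930 * exp(-40566.4910/(8.314*308.3040)) = 0.0793049 1/s
k2 = A * exp(-Ea/(R*T2)) = 592320.8930 * exp(-40566.4910/(8.314*329.0320)) = 0.2149 1/s
k2/k1 = 0.2149 / 0.0793049 = 2.7102


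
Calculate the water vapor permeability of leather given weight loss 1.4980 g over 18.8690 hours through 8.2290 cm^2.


Formula: WVP = loss / (area * time)
Substituting: WVP = 1.4980 / (8.2290 * 18.8690)
Result: 0.00964752 g/(cm^2*hr)


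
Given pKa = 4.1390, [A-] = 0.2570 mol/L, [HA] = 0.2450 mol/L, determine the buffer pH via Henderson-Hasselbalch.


ratio = [A-] / [HA] = 0.2570 / 0.2450 = 1.0490
log10(ratio) = 0.020767
pH = pKa + log10(ratio) = 4.1390 + 0.020767 = 4.1598


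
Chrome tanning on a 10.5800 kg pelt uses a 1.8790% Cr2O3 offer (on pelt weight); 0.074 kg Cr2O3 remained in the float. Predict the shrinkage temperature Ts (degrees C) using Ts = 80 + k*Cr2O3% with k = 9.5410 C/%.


Offered = pelt * offer_pct / 100 = 10.5800 * 1.8790 / 100 = 0.1988 kg
Uptake = offered - residual = 0.1988 - 0.074 = 0.1248 kg
Cr2O3% on pelt = uptake / pelt * 100 = 0.1248 / 10.5800 * 100 = 1.1796 %
Ts = 80 + k * Cr2O3% = 80 + 9.5410 * 1.1796 = 91.2542 C


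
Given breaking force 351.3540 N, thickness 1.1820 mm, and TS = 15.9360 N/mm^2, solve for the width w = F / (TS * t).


Formula: w = F / (TS * t)
Substituting: w = 351.3540 / (15.9360 * 1.1820)
Result: 18.6530 mm


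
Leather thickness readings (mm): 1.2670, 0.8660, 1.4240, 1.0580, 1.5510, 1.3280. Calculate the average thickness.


Formula: Average = sum / n
Substituting: Average = 7.4940 / 6
Result: 1.2490 mm


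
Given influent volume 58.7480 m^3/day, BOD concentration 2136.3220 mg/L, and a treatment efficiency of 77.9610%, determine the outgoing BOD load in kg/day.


Load_in = volume * conc / 1000 = 58.7480 * 2136.3220 / 1000 = 125.5046 kg/day
Removed = Load_in * eff / 100 = 125.5046 * 77.9610 / 100 = 97.8447 kg/day
Load_out = Load_in - Removed = 125.5046 - 97.8447 = 27.6600 kg/day


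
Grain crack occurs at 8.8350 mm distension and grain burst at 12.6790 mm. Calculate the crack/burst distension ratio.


Formula: Ratio = crack / burst
Substituting: Ratio = 8.8350 / 12.6790
Result: 0.6968


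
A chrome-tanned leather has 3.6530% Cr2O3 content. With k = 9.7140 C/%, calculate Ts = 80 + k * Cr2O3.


Formula: Ts = 80 + k * Cr2O3
Substituting: Ts = 80 + 9.7140 * 3.6530
Result: 115.4852 C


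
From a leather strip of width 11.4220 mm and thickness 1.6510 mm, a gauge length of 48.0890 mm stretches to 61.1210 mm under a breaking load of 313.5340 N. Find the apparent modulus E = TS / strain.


TS = F / (w * t) = 313.5340 / (11.4220 * 1.6510) = 16.6263 N/mm^2
strain = (Lf - L0) / L0 = (61.1210 - 48.0890) / 48.0890 = 0.2710
E = TS / strain = 16.6263 / 0.2710 = 61.3522 N/mm^2


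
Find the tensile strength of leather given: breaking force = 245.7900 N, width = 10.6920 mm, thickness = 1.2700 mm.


Formula: TS = force / (width * thickness)
Substituting: TS = 245.7900 / (10.6920 * 1.2700)
Result: 18.1010 N/mm^2


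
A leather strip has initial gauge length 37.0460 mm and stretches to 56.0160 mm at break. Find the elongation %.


Formula: Elongation = (Lf - L0) / L0 * 100
Substituting: Elongation = (56.0160 - 37.0460) / 37.0460 * 100
Result: 51.2066 %


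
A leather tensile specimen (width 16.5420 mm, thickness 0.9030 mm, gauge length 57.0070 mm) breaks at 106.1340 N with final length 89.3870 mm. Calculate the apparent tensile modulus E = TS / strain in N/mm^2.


TS = F / (w * t) = 106.1340 / (16.5420 * 0.9030) = 7.1052 N/mm^2
strain = (Lf - L0) / L0 = (89.3870 - 57.0070) / 57.0070 = 0.5680
E = TS / strain = 7.1052 / 0.5680 = 12.5092 N/mm^2


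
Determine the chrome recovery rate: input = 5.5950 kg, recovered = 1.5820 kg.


Formula: Recovery = recovered / input * 100
Substituting: Recovery = 1.5820 / 5.5950 * 100
Result: 28.2752 %


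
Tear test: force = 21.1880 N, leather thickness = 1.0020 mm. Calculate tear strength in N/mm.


Formula: Tear strength = force / thickness
Substituting: Tear strength = 21.1880 / 1.0020
Result: 21.1457 N/mm


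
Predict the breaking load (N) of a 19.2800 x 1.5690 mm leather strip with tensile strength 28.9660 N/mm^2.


Formula: F = TS * w * t
Substituting: F = 28.9660 * 19.2800 * 1.5690
Result: 876.2308 N


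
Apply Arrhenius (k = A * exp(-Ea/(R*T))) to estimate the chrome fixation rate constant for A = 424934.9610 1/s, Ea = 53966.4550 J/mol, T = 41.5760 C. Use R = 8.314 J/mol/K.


T_K = T_C + 273.15 = 41.5760 + 273.15 = 314.7260 K
exponent = -Ea / (R * T_K) = -53966.4550 / (8.314 * 314.7260) = -20.6244
k = A * exp(exponent) = 424934.9610 * exp(-20.6244) = 4.6910e-04 1/s


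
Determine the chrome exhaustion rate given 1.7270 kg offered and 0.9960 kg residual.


Formula: Uptake = (offered - residual) / offered * 100
Substituting: Uptake = (1.7270 - 0.9960) / 1.7270 * 100
Result: 42.3277 %


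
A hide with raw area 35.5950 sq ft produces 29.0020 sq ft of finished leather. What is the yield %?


Formula: Yield = finished / raw * 100
Substituting: Yield = 29.0020 / 35.5950 * 100
Result: 81.4777 %


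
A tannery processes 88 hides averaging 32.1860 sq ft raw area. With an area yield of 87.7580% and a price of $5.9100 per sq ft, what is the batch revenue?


Raw_total = N * avg_area = 88 * 32.1860 = 2832.3680 sq ft
Finished = Raw_total * yield / 100 = 2832.3680 * 87.7580 / 100 = 2485.6295 sq ft
Value = Finished * price = 2485.6295 * 5.9100 = 14690.0704 $
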